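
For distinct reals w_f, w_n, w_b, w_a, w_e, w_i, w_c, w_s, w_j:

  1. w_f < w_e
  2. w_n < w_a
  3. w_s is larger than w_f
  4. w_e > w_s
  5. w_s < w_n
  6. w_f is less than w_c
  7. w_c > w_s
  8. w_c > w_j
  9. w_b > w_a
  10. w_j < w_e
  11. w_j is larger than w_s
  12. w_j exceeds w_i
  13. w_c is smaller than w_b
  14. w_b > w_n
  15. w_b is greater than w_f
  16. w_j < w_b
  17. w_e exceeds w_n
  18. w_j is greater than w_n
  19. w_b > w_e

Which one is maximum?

Chaining downward from w_b: directly below it, w_f, w_n, w_a, w_j, w_c, w_e; then w_s, w_i.
That covers every other element, and nothing is given above w_b, so w_b is the maximum.

w_b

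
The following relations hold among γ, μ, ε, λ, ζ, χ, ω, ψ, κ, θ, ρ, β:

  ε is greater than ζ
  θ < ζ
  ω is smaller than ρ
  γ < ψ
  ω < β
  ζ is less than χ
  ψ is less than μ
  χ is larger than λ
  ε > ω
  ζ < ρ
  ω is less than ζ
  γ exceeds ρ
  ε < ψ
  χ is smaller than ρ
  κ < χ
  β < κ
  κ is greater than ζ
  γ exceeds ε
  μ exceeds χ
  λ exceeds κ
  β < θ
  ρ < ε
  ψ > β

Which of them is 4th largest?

ε

The consecutive relations fix a unique order: ω < β < θ < ζ < κ < λ < χ < ρ < ε < γ < ψ < μ.
The 4th largest is ε.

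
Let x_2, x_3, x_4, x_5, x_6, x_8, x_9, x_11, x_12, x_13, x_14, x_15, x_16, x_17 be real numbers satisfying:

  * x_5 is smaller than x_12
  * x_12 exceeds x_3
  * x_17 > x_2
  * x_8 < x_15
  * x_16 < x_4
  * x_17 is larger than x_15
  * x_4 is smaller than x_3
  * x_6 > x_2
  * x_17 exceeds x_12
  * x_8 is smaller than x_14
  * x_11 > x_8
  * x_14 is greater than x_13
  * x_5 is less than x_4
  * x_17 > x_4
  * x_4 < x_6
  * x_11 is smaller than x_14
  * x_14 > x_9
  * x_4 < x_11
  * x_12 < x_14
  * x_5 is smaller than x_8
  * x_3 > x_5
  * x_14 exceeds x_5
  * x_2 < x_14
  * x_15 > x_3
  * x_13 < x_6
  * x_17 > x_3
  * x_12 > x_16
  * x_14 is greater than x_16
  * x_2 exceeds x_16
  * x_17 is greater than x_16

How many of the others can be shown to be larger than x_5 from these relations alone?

9

Directly above x_5: x_8, x_4, x_3, x_12, x_14.
One step further: x_11, x_15, x_6, x_17 (9 so far).
Nothing else is reachable above x_5; 9 in all.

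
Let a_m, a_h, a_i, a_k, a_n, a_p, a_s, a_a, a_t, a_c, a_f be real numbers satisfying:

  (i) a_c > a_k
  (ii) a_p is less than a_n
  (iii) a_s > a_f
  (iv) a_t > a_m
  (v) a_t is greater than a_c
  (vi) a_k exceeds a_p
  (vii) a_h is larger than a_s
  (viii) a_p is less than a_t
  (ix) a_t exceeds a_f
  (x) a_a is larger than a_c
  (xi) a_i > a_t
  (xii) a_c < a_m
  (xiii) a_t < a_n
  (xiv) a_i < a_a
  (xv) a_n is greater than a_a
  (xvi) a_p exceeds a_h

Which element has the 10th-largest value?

Piecing the relations together gives one ordering: a_f < a_s < a_h < a_p < a_k < a_c < a_m < a_t < a_i < a_a < a_n.
Counting 10 from the largest end gives a_s.

a_s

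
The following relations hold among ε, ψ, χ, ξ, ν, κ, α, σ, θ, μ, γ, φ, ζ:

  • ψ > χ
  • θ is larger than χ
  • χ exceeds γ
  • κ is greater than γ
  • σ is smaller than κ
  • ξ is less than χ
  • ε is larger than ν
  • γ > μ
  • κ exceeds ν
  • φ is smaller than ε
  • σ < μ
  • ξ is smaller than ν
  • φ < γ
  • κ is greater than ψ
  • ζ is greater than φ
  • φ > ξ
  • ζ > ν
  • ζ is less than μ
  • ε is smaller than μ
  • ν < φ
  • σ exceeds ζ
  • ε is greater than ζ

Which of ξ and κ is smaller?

ξ < ν and ν < φ give ξ < φ.
With φ < ζ: ξ < ν < φ < ζ.
With ζ < σ: ξ < ν < φ < ζ < σ.
Then σ < μ extends the chain to μ.
Then μ < γ extends the chain to γ.
Then γ < χ extends the chain to χ.
With χ < ψ: ξ < ν < φ < ζ < σ < μ < γ < χ < ψ.
With ψ < κ: ξ < ν < φ < ζ < σ < μ < γ < χ < ψ < κ.
So ξ < κ; ξ is the smaller of the two.

ξ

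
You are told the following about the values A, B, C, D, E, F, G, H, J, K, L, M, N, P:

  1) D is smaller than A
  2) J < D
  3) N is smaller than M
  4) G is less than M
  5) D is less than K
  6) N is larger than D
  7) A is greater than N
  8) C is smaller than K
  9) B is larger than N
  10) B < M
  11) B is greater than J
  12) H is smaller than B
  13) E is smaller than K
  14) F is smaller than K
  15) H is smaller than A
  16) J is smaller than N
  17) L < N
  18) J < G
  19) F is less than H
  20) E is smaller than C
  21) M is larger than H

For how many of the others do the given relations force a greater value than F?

5

The elements the relations force above F are H, A, K, B, M — no chain reaches any other.
That is 5.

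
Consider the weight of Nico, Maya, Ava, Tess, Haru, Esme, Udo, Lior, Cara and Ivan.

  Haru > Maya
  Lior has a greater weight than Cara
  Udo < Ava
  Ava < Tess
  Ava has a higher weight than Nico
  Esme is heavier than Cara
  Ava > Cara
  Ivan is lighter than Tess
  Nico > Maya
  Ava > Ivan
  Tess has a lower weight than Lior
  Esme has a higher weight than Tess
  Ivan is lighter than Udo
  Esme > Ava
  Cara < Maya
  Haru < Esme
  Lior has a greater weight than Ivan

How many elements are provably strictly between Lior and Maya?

3

Chaining upward from Maya reaches: Nico, Ava, Tess, Haru, Esme.
Chaining downward from Lior reaches: Cara, Ivan, Udo, Nico, Ava, Tess.
Strictly between Maya and Lior are those in both lists: Nico, Ava, Tess — 3 elements.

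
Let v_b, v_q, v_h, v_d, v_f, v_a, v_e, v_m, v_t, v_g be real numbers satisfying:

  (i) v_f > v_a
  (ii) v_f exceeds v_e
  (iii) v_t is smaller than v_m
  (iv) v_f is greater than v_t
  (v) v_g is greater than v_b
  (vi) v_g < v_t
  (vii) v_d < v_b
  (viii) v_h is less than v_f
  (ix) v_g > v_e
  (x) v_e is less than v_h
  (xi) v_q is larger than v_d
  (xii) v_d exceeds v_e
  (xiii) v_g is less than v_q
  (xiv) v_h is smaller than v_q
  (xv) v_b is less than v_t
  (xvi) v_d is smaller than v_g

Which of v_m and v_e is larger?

v_m

Link the given pairs in sequence: v_e < v_d; v_d < v_b; v_b < v_g; v_g < v_t; v_t < v_m.
Chaining these gives v_e < v_d < v_b < v_g < v_t < v_m.
So v_e < v_m; v_m is the larger of the two.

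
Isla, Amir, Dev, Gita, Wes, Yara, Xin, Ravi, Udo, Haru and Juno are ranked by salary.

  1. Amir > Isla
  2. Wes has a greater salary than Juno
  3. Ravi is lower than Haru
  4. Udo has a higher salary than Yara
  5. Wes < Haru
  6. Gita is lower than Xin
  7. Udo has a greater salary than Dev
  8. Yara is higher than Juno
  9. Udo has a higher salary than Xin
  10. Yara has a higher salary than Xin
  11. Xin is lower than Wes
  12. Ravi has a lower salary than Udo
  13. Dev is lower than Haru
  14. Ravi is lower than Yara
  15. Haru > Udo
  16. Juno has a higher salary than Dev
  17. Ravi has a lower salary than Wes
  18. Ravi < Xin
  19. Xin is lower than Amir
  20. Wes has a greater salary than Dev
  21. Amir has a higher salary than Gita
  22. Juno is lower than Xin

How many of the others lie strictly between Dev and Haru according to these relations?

Chaining upward from Dev reaches: Juno, Xin, Wes, Yara, Udo, Amir.
Chaining downward from Haru reaches: Gita, Ravi, Juno, Xin, Wes, Yara, Udo.
Strictly between Dev and Haru are those in both lists: Juno, Xin, Wes, Yara, Udo — 5 elements.

5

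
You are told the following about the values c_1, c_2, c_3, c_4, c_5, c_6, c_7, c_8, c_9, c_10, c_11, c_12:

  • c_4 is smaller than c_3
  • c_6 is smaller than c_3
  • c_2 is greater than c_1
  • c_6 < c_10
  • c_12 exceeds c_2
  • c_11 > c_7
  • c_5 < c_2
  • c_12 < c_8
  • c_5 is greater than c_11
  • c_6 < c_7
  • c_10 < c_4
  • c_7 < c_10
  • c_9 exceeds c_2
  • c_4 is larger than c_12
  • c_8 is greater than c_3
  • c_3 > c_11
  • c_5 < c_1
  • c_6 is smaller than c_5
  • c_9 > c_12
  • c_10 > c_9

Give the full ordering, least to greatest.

c_6 < c_7 < c_11 < c_5 < c_1 < c_2 < c_12 < c_9 < c_10 < c_4 < c_3 < c_8

The consecutive links are each given: c_6 < c_7; c_7 < c_11; c_11 < c_5; c_5 < c_1; c_1 < c_2; c_2 < c_12; c_12 < c_9; c_9 < c_10; c_10 < c_4; c_4 < c_3; c_3 < c_8.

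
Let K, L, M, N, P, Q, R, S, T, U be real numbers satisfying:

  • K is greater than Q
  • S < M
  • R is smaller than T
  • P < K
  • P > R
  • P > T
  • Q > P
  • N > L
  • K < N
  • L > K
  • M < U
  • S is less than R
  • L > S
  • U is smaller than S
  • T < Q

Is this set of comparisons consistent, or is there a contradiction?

Chaining the given relations yields M < U < S, so M < S. But one relation states S < M. These cannot both hold.

inconsistent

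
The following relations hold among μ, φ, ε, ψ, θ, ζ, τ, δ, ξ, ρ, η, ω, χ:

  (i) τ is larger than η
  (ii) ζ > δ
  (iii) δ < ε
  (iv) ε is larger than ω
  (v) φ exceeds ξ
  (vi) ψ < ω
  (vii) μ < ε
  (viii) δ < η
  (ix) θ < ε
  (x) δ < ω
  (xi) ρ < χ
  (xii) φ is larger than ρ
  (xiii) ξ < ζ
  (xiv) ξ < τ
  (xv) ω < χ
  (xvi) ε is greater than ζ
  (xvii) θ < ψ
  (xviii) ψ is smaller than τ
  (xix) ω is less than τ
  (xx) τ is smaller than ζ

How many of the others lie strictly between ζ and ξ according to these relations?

Chaining upward from ξ reaches: τ, φ, ε.
Chaining downward from ζ reaches: δ, θ, ψ, η, ω, τ.
Strictly between ξ and ζ are those in both lists: τ — 1 element.

1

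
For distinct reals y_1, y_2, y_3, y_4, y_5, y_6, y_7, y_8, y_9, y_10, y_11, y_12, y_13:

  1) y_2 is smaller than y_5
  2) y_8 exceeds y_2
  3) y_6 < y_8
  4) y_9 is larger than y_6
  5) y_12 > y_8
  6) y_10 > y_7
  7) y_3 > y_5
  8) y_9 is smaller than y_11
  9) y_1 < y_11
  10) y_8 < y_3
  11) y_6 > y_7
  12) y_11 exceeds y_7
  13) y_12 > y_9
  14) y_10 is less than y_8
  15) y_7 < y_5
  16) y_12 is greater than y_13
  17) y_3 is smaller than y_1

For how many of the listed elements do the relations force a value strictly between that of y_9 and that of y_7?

1

The relations place y_7 below y_9. An element lies strictly between them when it is forced above y_7 and also forced below y_9.
Above y_7: {y_6, y_10, y_8, y_5, y_3, y_1, y_11, y_12}. Below y_9: {y_6}.
Intersection: {y_6} — 1.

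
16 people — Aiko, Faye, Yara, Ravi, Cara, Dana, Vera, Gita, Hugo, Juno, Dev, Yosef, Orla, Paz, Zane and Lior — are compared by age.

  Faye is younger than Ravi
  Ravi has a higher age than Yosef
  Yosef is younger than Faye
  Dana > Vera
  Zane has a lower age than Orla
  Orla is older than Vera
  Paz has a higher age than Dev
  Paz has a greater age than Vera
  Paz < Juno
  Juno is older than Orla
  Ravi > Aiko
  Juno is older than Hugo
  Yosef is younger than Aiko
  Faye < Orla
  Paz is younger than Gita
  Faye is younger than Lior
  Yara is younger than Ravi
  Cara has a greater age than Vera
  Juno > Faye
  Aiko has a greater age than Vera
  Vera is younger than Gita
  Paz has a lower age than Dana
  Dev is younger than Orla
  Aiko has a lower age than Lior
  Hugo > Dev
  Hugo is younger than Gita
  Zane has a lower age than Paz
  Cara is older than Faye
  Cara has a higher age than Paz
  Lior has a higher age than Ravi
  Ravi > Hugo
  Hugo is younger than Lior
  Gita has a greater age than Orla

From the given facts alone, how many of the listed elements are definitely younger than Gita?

From Gita the given relations immediately reach Vera, Hugo, Paz, Orla.
From those, Zane, Dev, Faye — 7 in total.
From those, Yosef — 8 in total.
No other element is forced below Gita by the given relations, so the count is 8.

8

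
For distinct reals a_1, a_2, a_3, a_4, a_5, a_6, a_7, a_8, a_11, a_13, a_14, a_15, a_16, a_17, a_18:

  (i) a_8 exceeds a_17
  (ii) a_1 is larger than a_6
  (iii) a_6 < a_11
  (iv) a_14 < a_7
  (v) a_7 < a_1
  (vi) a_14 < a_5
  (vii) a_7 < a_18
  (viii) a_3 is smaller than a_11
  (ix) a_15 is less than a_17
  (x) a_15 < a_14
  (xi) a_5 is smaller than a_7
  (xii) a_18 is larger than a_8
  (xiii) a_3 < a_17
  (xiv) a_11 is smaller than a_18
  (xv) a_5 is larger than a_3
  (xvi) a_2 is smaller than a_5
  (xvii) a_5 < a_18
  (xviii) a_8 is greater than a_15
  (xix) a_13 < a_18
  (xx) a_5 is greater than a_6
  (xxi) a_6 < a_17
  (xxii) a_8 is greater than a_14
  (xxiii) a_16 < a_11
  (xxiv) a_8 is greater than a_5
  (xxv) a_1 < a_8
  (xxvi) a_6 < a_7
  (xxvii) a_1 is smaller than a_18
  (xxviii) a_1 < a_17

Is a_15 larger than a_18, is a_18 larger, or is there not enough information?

Link the given pairs in sequence: a_15 < a_14; a_14 < a_5; a_5 < a_7; a_7 < a_1; a_1 < a_17; a_17 < a_8; a_8 < a_18.
Chaining these gives a_15 < a_14 < a_5 < a_7 < a_1 < a_17 < a_8 < a_18.
So a_18 is larger.

a_18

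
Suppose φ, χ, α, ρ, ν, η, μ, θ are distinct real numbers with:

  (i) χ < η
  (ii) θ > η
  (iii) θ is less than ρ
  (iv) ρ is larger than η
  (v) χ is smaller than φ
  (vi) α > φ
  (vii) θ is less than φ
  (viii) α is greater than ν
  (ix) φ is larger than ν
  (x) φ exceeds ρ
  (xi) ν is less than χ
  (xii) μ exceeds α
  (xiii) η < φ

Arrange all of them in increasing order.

ν < χ < η < θ < ρ < φ < α < μ

Each adjacent pair is fixed by a given relation: ν < χ; χ < η; η < θ; θ < ρ; ρ < φ; φ < α; α < μ. Chaining them end to end gives the full order.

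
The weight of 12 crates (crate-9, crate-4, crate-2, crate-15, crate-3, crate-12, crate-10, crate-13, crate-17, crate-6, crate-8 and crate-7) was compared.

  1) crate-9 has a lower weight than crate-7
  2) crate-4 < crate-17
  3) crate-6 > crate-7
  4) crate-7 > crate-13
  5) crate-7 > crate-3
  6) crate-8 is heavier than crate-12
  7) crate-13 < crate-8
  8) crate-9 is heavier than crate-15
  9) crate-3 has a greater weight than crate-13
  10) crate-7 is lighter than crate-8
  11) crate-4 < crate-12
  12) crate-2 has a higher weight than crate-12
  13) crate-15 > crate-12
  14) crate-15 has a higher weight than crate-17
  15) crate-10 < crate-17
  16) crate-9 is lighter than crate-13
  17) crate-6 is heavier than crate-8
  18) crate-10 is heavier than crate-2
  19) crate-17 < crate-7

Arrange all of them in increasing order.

crate-4 < crate-12 < crate-2 < crate-10 < crate-17 < crate-15 < crate-9 < crate-13 < crate-3 < crate-7 < crate-8 < crate-6

Each adjacent pair is fixed by a given relation: crate-4 < crate-12; crate-12 < crate-2; crate-2 < crate-10; crate-10 < crate-17; crate-17 < crate-15; crate-15 < crate-9; crate-9 < crate-13; crate-13 < crate-3; crate-3 < crate-7; crate-7 < crate-8; crate-8 < crate-6. Chaining them end to end gives the full order.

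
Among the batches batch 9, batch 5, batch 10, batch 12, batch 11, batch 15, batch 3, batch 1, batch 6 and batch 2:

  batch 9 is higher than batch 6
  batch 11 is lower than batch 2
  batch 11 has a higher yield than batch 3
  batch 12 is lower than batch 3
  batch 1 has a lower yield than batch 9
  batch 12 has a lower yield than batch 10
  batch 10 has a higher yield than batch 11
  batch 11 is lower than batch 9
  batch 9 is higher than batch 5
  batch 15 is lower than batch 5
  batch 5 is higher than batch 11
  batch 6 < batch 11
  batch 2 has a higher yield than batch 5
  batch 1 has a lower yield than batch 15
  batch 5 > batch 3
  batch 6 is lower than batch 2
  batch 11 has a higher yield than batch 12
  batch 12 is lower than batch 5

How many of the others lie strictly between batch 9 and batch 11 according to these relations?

Chaining upward from batch 11 reaches: batch 10, batch 5, batch 2.
Chaining downward from batch 9 reaches: batch 6, batch 12, batch 1, batch 3, batch 15, batch 5.
Strictly between batch 11 and batch 9 are those in both lists: batch 5 — 1 element.

1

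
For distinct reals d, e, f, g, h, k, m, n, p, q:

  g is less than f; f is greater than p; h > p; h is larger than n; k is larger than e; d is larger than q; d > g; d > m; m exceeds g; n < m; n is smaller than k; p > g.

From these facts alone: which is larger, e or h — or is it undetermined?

undetermined

Following every chain through h: below h we get g, n, p.
e is not reached, and no chain runs the other way from e to h.
So the given relations leave the order of h and e undetermined.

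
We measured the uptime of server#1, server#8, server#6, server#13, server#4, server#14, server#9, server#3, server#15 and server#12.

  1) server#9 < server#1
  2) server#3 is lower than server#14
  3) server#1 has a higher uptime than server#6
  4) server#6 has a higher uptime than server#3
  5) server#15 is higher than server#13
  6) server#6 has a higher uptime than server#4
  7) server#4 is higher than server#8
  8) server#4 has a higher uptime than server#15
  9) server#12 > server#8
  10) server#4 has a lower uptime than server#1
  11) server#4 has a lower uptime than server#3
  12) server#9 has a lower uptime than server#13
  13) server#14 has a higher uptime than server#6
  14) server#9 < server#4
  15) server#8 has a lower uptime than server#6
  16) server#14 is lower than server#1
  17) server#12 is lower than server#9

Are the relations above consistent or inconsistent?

The single ordering server#8 < server#12 < server#9 < server#13 < server#15 < server#4 < server#3 < server#6 < server#14 < server#1 satisfies every listed relation, so no contradiction arises.

consistent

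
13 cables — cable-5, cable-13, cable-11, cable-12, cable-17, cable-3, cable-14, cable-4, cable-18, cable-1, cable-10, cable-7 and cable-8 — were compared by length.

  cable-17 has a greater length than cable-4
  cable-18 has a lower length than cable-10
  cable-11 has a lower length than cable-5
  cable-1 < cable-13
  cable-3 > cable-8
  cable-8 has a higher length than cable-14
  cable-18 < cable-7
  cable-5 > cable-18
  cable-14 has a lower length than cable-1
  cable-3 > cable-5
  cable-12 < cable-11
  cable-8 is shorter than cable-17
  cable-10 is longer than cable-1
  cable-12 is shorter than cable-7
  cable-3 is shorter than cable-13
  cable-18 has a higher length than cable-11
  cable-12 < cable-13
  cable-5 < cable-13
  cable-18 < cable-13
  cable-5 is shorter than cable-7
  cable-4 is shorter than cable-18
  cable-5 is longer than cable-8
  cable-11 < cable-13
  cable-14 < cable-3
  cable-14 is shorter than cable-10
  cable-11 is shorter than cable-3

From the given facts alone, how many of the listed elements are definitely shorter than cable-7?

The elements the relations force below cable-7 are cable-4, cable-14, cable-12, cable-11, cable-8, cable-18, cable-5 — no chain reaches any other.
That is 7.

7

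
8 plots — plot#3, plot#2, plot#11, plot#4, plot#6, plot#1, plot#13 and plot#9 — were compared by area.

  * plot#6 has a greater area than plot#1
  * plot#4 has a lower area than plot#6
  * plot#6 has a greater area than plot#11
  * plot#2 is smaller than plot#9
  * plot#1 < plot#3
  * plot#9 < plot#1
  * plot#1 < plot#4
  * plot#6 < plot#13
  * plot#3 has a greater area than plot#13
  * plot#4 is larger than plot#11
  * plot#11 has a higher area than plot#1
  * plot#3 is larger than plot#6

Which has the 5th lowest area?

plot#4

Piecing the relations together gives one ordering: plot#2 < plot#9 < plot#1 < plot#11 < plot#4 < plot#6 < plot#13 < plot#3.
The 5th smallest is plot#4.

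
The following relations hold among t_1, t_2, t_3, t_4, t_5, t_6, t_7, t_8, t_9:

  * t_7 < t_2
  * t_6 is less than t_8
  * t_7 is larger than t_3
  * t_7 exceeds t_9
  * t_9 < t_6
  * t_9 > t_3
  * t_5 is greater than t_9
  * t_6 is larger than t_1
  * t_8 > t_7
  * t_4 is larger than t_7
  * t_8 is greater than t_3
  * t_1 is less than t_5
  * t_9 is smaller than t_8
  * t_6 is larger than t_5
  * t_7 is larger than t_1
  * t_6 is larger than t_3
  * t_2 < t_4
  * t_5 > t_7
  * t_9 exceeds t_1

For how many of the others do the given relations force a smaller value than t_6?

The elements the relations force below t_6 are t_1, t_3, t_9, t_7, t_5 — no chain reaches any other.
That is 5.

5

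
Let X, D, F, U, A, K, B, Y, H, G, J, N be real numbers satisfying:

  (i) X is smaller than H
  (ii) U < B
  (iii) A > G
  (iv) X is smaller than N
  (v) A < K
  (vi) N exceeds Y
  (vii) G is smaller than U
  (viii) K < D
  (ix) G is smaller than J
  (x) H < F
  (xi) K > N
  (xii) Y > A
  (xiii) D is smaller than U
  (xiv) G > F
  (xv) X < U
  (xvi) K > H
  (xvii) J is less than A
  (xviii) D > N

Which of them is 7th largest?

Chaining the given pairs: X < H < F < G < J < A < Y < N < K < D < U < B.
The 7th largest is A.

A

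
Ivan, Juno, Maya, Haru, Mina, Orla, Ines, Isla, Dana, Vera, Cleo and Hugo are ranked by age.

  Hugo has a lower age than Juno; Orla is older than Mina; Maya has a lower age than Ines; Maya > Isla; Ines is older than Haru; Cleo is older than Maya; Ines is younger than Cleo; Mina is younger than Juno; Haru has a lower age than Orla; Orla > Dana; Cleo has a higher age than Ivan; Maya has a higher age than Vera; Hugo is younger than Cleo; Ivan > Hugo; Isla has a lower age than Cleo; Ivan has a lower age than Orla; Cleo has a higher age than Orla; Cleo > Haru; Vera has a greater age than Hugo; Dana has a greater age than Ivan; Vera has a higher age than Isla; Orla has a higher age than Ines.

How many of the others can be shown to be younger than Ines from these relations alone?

5

From Ines the given relations immediately reach Haru, Maya.
From those, Isla, Vera — 4 in total.
From those, Hugo — 5 in total.
Nothing else is reachable below Ines; 5 in all.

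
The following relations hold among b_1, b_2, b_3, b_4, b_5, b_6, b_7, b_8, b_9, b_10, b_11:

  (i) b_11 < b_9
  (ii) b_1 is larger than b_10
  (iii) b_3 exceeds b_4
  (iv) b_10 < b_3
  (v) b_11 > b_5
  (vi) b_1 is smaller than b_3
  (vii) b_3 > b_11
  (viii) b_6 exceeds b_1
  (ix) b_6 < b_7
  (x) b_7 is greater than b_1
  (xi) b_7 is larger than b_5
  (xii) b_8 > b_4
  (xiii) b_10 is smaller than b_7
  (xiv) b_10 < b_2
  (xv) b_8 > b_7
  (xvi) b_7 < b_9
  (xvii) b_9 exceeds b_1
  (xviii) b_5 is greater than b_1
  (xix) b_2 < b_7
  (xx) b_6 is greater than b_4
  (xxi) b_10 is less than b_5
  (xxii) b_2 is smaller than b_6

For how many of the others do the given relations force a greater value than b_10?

9

The elements the relations force above b_10 are b_1, b_5, b_11, b_3, b_2, b_6, b_7, b_9, b_8 — no chain reaches any other.
That is 9.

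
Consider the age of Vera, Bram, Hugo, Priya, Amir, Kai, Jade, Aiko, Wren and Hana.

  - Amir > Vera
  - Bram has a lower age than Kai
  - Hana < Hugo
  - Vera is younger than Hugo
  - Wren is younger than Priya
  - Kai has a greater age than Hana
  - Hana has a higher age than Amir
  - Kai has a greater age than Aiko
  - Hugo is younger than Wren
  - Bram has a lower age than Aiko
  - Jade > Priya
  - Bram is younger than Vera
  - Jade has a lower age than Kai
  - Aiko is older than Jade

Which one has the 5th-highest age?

The consecutive relations fix a unique order: Bram < Vera < Amir < Hana < Hugo < Wren < Priya < Jade < Aiko < Kai.
The 5th largest is Wren.

Wren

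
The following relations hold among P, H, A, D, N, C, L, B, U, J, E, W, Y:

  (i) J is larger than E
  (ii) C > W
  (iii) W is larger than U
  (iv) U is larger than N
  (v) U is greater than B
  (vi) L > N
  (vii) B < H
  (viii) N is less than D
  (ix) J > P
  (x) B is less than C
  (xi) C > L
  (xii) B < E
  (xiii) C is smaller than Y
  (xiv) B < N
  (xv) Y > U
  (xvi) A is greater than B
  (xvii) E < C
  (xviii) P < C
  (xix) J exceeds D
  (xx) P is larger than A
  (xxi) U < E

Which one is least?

B

Chaining upward from B: directly above it, N, A, U, E, C, H; then W, P, D, L, Y, J.
That covers every other element, and nothing is given below B, so B is the least.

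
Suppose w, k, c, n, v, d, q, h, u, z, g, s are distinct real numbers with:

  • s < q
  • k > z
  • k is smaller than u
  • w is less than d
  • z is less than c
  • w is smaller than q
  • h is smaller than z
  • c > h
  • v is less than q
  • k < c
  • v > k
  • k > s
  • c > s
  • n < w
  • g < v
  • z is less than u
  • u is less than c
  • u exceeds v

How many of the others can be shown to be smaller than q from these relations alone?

8

Directly below q: s, w, v.
One step further: g, k, n (6 so far).
One step further: z (7 so far).
One step further: h (8 so far).
No other element is forced below q by the given relations, so the count is 8.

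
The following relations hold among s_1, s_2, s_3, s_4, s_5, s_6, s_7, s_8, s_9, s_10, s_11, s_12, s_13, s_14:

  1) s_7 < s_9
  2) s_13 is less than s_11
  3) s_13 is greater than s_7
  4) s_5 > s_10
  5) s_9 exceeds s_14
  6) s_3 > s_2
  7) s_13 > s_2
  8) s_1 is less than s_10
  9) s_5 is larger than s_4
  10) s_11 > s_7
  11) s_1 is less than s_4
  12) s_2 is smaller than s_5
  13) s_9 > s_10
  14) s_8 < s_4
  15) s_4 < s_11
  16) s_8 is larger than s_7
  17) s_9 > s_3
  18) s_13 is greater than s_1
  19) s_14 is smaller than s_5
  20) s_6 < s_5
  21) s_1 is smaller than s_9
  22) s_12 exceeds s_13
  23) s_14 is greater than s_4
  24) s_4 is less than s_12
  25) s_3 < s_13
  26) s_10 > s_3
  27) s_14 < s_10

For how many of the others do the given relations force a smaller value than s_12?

Directly below s_12: s_4, s_13.
One step further: s_1, s_2, s_7, s_3, s_8 (7 so far).
No other element is forced below s_12 by the given relations, so the count is 7.

7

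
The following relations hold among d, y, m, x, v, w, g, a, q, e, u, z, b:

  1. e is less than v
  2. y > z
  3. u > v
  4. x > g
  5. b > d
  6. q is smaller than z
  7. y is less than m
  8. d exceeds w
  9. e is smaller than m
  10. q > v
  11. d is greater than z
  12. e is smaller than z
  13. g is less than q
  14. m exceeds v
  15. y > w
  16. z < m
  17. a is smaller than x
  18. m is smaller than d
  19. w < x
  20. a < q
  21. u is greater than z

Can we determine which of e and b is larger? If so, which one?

e < v < q < z < y < m < d < b, by transitivity through v, q, z, y, m, d.
So b is larger.

b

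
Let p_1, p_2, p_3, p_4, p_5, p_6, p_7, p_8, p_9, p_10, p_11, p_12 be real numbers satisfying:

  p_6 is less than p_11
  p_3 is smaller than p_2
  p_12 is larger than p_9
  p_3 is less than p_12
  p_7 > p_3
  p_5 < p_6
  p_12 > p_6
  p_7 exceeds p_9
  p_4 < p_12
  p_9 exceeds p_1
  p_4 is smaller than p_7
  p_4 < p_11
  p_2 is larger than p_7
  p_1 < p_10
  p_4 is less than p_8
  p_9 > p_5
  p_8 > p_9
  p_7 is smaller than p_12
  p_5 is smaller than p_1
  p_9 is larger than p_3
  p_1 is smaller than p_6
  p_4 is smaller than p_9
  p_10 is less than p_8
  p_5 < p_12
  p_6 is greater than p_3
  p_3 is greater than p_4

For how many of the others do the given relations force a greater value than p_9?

The elements the relations force above p_9 are p_7, p_2, p_8, p_12 — no chain reaches any other.
That is 4.

4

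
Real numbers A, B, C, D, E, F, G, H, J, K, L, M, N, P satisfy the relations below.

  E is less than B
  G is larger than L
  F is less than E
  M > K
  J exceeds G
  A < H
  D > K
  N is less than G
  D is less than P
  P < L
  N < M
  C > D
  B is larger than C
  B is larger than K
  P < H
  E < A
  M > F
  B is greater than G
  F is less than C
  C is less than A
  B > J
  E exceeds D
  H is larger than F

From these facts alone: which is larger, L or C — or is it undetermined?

Following every chain through C: above C we get A, H, B; below C we get F, K, D.
L is not reached, and no chain runs the other way from L to C.
So the given relations leave the order of C and L undetermined.

undetermined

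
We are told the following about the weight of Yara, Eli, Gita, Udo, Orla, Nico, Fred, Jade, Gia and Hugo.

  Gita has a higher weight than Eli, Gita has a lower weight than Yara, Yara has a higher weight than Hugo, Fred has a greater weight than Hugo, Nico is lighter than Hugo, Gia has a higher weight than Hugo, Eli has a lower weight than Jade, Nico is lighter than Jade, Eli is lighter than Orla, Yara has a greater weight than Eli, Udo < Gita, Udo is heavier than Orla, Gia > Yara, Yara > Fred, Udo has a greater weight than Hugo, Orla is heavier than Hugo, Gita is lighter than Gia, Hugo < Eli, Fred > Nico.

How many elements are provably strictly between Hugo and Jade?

1

Chaining upward from Hugo reaches: Eli, Orla, Udo, Gita, Fred, Yara, Gia.
Chaining downward from Jade reaches: Nico, Eli.
Strictly between Hugo and Jade are those in both lists: Eli — 1 element.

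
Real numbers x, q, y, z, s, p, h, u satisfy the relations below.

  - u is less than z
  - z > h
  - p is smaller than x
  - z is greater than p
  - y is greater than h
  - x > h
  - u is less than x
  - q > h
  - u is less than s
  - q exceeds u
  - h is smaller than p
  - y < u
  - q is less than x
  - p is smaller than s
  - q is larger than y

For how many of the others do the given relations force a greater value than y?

5

From y the given relations immediately reach u, q.
From those, z, x, s — 5 in total.
No other element is forced above y by the given relations, so the count is 5.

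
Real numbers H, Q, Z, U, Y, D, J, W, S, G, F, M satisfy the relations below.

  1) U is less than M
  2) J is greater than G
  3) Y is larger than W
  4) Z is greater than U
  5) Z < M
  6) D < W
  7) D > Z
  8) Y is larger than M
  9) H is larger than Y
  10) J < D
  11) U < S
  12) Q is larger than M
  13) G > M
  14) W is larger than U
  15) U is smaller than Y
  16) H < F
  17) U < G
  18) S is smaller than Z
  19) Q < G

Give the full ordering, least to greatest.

The consecutive links are each given: U < S; S < Z; Z < M; M < Q; Q < G; G < J; J < D; D < W; W < Y; Y < H; H < F.

U < S < Z < M < Q < G < J < D < W < Y < H < F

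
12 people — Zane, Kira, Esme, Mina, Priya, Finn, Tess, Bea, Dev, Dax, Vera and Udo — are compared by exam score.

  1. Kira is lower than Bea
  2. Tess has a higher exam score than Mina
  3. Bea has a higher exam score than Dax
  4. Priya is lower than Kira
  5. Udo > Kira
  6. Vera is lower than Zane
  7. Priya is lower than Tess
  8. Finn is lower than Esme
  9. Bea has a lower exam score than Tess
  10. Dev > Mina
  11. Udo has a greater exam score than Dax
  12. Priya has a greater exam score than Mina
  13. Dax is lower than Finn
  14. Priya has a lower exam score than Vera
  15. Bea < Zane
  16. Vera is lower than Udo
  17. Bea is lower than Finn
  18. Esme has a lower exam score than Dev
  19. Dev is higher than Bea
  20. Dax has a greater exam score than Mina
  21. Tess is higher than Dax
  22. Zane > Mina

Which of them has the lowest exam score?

Mina

Chaining upward from Mina: directly above it, Priya, Dax, Zane, Dev, Tess; then Kira, Bea, Vera, Finn, Udo; then Esme.
That covers every other element, and nothing is given below Mina, so Mina is the lowest exam score.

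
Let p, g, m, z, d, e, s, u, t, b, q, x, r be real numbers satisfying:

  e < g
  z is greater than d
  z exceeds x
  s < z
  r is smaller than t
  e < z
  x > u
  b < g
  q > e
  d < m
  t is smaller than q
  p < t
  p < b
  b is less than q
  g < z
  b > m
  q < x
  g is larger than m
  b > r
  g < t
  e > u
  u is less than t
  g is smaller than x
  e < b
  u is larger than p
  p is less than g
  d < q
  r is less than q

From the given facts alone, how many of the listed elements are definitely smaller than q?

9

The elements the relations force below q are d, r, p, m, u, e, b, g, t — no chain reaches any other.
That is 9.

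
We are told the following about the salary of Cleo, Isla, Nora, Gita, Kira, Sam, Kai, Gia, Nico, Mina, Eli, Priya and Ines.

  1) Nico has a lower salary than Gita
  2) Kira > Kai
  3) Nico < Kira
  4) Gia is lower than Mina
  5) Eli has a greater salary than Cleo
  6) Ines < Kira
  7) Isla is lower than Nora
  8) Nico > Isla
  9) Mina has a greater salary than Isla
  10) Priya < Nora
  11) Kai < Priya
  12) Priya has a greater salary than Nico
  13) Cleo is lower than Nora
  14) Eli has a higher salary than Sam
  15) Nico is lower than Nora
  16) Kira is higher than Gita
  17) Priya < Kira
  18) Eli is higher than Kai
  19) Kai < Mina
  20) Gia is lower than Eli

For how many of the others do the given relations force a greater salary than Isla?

6

Directly above Isla: Nico, Mina, Nora.
One step further: Priya, Gita, Kira (6 so far).
No other element is forced above Isla by the given relations, so the count is 6.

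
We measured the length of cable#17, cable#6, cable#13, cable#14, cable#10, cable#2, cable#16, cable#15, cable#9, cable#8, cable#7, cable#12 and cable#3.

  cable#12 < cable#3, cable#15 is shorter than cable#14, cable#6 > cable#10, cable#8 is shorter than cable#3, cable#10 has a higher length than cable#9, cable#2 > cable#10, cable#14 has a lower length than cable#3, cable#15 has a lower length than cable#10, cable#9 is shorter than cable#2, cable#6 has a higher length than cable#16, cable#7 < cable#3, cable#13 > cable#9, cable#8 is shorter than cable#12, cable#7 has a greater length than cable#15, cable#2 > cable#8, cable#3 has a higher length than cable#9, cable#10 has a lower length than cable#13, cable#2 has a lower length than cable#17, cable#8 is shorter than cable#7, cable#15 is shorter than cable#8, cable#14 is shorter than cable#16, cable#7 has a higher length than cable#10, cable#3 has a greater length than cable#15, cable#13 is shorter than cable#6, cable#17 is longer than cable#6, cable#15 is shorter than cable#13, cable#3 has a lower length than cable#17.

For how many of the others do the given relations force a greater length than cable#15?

11

The elements the relations force above cable#15 are cable#14, cable#16, cable#10, cable#8, cable#13, cable#12, cable#6, cable#7, cable#3, cable#2, cable#17 — no chain reaches any other.
That is 11.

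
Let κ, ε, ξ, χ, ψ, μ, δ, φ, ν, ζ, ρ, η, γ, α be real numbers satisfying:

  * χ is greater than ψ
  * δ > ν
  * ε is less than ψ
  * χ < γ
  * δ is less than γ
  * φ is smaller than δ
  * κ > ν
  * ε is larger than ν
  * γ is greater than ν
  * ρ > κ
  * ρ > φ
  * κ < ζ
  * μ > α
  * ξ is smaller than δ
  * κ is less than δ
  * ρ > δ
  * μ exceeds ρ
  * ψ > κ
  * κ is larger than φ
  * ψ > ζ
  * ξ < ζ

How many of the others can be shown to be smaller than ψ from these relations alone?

The elements the relations force below ψ are φ, ν, κ, ξ, ζ, ε — no chain reaches any other.
That is 6.

6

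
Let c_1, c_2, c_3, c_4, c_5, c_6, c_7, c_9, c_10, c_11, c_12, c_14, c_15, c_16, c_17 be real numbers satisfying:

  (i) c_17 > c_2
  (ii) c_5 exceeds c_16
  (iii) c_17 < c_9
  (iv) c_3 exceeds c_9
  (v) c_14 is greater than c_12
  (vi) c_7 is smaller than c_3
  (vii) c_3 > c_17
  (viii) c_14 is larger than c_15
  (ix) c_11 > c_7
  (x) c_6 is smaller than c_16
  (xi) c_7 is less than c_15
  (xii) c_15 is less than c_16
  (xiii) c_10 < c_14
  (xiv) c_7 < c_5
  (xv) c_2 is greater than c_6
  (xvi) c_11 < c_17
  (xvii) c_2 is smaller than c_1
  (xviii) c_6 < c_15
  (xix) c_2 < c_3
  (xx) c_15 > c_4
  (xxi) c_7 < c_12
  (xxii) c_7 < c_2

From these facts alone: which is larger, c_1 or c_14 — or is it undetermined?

Following every chain through c_1: below c_1 we get c_6, c_7, c_2.
c_14 is not reached, and no chain runs the other way from c_14 to c_1.
So the given relations leave the order of c_1 and c_14 undetermined.

undetermined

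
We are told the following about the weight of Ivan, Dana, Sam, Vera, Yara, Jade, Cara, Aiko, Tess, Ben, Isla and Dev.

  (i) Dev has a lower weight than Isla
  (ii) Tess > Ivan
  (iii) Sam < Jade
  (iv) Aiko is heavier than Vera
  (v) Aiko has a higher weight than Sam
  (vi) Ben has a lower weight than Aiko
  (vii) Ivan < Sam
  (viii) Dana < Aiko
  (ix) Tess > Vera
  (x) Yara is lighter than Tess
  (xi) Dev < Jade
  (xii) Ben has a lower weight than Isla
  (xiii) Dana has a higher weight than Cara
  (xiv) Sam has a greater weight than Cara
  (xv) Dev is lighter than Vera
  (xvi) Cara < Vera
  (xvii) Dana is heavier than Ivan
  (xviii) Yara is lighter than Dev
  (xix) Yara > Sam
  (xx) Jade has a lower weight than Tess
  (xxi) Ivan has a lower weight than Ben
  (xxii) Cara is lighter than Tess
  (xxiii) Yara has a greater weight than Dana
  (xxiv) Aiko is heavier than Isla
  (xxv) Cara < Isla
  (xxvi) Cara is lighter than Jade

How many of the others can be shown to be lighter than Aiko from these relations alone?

9

From Aiko the given relations immediately reach Sam, Dana, Ben, Isla, Vera.
From those, Cara, Ivan, Dev — 8 in total.
From those, Yara — 9 in total.
No other element is forced below Aiko by the given relations, so the count is 9.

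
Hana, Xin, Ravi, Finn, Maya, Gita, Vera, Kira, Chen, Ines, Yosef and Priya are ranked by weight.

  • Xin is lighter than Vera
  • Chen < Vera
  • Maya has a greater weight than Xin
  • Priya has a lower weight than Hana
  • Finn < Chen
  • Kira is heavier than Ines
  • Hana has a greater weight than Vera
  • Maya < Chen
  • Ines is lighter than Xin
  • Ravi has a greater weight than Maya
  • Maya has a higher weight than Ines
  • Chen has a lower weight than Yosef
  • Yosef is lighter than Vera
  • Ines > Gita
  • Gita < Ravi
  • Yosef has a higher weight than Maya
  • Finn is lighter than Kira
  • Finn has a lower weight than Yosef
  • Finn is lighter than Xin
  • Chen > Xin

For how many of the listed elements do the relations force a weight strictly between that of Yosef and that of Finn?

The relations place Finn below Yosef. An element lies strictly between them when it is forced above Finn and also forced below Yosef.
Above Finn: {Xin, Maya, Chen, Kira, Ravi, Vera, Hana}. Below Yosef: {Gita, Ines, Xin, Maya, Chen}.
Intersection: {Xin, Maya, Chen} — 3.

3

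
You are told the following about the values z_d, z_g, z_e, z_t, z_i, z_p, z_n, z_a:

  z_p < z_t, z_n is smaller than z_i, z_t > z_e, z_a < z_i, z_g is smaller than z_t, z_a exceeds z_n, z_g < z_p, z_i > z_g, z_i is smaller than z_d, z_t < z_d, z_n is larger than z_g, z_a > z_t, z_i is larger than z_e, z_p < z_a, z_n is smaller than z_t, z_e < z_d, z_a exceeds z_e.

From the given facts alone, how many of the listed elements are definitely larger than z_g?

Directly above z_g: z_n, z_p, z_t, z_i.
One step further: z_a, z_d (6 so far).
Nothing else is reachable above z_g; 6 in all.

6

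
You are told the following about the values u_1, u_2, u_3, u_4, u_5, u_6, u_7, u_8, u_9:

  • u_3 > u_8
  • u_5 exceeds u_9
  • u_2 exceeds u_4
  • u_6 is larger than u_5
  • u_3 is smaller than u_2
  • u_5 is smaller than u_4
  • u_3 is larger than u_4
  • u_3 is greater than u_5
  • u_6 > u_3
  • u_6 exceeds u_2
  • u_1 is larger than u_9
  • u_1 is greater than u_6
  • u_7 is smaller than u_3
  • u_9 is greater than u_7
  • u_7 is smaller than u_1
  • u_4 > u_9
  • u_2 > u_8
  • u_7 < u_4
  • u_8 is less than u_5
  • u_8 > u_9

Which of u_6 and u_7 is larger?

u_6

u_7 < u_9 < u_8 < u_5 < u_4 < u_3 < u_2 < u_6, by transitivity through u_9, u_8, u_5, u_4, u_3, u_2.
So u_7 < u_6; u_6 is the larger of the two.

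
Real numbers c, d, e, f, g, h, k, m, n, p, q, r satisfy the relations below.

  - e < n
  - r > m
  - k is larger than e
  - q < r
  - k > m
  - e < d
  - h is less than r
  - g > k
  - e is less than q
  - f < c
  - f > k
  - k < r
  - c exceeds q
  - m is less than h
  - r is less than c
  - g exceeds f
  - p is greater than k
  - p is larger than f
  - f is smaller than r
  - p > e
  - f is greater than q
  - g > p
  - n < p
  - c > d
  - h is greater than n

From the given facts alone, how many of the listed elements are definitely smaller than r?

The elements the relations force below r are e, m, n, q, k, f, h — no chain reaches any other.
That is 7.

7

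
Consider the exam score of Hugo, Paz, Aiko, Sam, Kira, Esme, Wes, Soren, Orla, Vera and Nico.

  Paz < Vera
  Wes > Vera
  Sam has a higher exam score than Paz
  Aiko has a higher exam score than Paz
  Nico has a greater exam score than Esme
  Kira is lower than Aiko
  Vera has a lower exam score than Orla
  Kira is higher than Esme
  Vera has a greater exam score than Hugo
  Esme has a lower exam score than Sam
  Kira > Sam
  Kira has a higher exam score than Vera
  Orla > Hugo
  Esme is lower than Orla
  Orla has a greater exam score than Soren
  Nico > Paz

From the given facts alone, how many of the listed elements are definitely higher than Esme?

5

From Esme the given relations immediately reach Sam, Orla, Nico, Kira.
From those, Aiko — 5 in total.
No other element is forced above Esme by the given relations, so the count is 5.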